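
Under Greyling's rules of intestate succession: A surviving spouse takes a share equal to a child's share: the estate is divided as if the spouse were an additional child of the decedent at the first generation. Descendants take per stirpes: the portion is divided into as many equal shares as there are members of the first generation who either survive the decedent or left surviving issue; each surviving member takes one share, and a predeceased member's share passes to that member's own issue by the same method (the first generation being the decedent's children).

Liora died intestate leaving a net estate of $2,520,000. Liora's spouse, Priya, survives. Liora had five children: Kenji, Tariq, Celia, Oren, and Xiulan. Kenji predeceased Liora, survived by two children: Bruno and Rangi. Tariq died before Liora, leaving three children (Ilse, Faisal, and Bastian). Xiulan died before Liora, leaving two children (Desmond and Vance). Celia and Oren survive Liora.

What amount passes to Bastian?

The spouse counts as an additional share at the children's level, so there are 6 primary shares of $420,000. Priya takes one such share ($420,000).
The children's combined portion ($2,100,000) is divided into 5 shares of $420,000: Celia and Oren each take $420,000; Kenji's $420,000 share passes to Kenji's issue; Tariq's $420,000 share passes to Tariq's issue; Xiulan's $420,000 share passes to Xiulan's issue.
Kenji's share ($420,000) is divided into 2 shares of $210,000: Bruno and Rangi each take $210,000.
Tariq's share ($420,000) is divided into 3 shares of $140,000: Ilse, Faisal, and Bastian each take $140,000.
Xiulan's share ($420,000) is divided into 2 shares of $210,000: Desmond and Vance each take $210,000.

Bastian receives $140,000.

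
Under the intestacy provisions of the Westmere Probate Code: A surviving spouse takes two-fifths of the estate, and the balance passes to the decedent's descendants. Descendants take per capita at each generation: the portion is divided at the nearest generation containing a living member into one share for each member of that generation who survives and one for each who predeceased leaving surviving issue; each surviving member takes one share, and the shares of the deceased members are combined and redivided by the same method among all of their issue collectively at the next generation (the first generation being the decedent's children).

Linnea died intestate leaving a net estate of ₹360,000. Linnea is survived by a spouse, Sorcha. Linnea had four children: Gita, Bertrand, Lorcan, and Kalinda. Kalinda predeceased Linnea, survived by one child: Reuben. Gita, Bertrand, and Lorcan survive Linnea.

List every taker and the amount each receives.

Sorcha: ₹144,000; Gita: ₹54,000; Bertrand: ₹54,000; Lorcan: ₹54,000; Reuben: ₹54,000

Sorcha takes two-fifths of ₹360,000 = ₹144,000. The remaining ₹216,000 passes to the descendants.
The descendants' portion (₹216,000) is divided at the children's generation into 4 shares of ₹54,000. Gita, Bertrand, and Lorcan each take ₹54,000. The remaining share for the deceased Kalinda (₹54,000) is carried to the next generation.
That pool (₹54,000) passes entirely to Reuben, the sole taker at the grandchildren's generation.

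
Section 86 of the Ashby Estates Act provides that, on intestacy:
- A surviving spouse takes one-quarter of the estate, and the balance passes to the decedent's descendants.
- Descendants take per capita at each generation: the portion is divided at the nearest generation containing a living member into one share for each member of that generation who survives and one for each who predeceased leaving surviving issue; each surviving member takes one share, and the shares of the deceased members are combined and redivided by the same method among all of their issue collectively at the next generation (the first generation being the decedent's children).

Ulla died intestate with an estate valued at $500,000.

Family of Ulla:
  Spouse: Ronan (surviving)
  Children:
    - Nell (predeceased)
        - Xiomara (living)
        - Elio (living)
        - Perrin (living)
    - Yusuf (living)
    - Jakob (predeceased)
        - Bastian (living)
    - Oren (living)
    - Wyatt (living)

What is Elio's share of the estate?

Ronan takes one-quarter of $500,000 = $125,000. The remaining $375,000 passes to the descendants.
The descendants' portion ($375,000) is divided at the children's generation into 5 shares of $75,000. Yusuf, Oren, and Wyatt each take $75,000. The 2 shares of the deceased (Nell and Jakob) are combined into a pool of $150,000.
That pool ($150,000) is divided at the grandchildren's generation equally among Xiomara, Elio, Perrin, and Bastian: $37,500 each.

Elio receives $37,500.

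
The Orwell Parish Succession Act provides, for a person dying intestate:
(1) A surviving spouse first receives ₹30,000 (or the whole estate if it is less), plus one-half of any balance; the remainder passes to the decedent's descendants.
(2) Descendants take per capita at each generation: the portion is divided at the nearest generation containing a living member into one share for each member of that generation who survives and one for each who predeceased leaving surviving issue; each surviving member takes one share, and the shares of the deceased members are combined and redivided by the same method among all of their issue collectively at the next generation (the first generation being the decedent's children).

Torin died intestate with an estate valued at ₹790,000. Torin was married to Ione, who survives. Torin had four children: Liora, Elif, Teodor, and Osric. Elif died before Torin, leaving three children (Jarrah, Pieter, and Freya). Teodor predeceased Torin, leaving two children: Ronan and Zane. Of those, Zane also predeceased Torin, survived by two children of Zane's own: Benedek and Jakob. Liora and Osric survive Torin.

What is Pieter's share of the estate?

Ione first takes ₹30,000, leaving a balance of ₹760,000. Ione then takes one-half of the balance (₹380,000), for a total of ₹410,000. The remaining ₹380,000 passes to the descendants.
The descendants' portion (₹380,000) is divided at the children's generation into 4 shares of ₹95,000. Liora and Osric each take ₹95,000. The 2 shares of the deceased (Elif and Teodor) are combined into a pool of ₹190,000.
That pool (₹190,000) is divided at the grandchildren's generation into 5 shares of ₹38,000. Jarrah, Pieter, Freya, and Ronan each take ₹38,000. The remaining share for the deceased Zane (₹38,000) is carried to the next generation.
That pool (₹38,000) is divided at the great-grandchildren's generation equally among Benedek and Jakob: ₹19,000 each.

Pieter receives ₹38,000.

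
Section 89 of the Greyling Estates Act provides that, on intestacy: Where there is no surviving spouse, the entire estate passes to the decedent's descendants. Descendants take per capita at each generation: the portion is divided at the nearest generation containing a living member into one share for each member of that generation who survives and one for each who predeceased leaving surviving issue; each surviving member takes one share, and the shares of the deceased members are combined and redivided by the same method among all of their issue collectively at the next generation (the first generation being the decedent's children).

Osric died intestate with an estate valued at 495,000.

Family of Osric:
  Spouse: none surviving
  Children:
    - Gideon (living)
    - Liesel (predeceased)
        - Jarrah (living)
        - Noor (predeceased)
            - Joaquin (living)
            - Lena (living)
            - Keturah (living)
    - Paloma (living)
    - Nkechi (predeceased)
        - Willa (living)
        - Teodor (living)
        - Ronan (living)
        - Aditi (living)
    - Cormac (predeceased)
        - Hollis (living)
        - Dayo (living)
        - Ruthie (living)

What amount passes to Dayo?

The entire 495,000 passes to the descendants.
That amount (495,000) is divided at the children's generation into 5 shares of 99,000. Gideon and Paloma each take 99,000. The 3 shares of the deceased (Liesel, Nkechi, and Cormac) are combined into a pool of 297,000.
That pool (297,000) is divided at the grandchildren's generation into 9 shares of 33,000. Jarrah, Willa, Teodor, Ronan, Aditi, Hollis, Dayo, and Ruthie each take 33,000. The remaining share for the deceased Noor (33,000) is carried to the next generation.
That pool (33,000) is divided at the great-grandchildren's generation equally among Joaquin, Lena, and Keturah: 11,000 each.

Dayo receives 33,000.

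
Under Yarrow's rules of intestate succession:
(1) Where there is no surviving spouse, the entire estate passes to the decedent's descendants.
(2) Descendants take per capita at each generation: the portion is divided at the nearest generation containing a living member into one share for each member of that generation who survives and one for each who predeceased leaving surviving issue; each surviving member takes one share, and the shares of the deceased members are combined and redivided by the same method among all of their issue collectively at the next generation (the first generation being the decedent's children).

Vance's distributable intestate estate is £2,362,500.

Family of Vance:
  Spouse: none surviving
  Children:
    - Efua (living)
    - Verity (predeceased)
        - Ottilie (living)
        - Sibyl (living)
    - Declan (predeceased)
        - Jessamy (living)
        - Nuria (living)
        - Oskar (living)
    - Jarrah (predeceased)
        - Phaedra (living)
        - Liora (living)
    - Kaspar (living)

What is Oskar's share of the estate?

The entire £2,362,500 passes to the descendants.
That amount (£2,362,500) is divided at the children's generation into 5 shares of £472,500. Efua and Kaspar each take £472,500. The 3 shares of the deceased (Verity, Declan, and Jarrah) are combined into a pool of £1,417,500.
That pool (£1,417,500) is divided at the grandchildren's generation equally among Ottilie, Sibyl, Jessamy, Nuria, Oskar, Phaedra, and Liora: £202,500 each.

Oskar receives £202,500.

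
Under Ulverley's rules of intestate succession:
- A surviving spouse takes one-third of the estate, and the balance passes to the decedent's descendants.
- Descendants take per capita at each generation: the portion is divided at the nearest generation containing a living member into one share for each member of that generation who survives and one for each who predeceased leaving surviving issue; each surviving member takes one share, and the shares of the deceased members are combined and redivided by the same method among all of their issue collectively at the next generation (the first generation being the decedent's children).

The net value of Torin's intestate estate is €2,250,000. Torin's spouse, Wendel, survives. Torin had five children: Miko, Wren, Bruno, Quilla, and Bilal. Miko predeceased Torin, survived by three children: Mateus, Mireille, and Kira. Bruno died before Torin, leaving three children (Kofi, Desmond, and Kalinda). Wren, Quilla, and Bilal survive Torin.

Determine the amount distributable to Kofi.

Kofi receives €100,000.

Wendel takes one-third of €2,250,000 = €750,000. The remaining €1,500,000 passes to the descendants.
The descendants' portion (€1,500,000) is divided at the children's generation into 5 shares of €300,000. Wren, Quilla, and Bilal each take €300,000. The 2 shares of the deceased (Miko and Bruno) are combined into a pool of €600,000.
That pool (€600,000) is divided at the grandchildren's generation equally among Mateus, Mireille, Kira, Kofi, Desmond, and Kalinda: €100,000 each.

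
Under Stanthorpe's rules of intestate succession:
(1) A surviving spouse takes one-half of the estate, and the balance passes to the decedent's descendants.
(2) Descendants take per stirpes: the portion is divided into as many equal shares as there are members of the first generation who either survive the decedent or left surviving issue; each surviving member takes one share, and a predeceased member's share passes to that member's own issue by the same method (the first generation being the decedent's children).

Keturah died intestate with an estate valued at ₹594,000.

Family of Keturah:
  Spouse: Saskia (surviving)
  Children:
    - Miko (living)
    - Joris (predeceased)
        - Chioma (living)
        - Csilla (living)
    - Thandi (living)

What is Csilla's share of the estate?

Csilla receives ₹49,500.

Saskia takes one-half of ₹594,000 = ₹297,000. The remaining ₹297,000 passes to the descendants.
The descendants' portion (₹297,000) is divided into 3 shares of ₹99,000: Miko and Thandi each take ₹99,000; Joris's ₹99,000 share passes to Joris's issue.
Joris's share (₹99,000) is divided into 2 shares of ₹49,500: Chioma and Csilla each take ₹49,500.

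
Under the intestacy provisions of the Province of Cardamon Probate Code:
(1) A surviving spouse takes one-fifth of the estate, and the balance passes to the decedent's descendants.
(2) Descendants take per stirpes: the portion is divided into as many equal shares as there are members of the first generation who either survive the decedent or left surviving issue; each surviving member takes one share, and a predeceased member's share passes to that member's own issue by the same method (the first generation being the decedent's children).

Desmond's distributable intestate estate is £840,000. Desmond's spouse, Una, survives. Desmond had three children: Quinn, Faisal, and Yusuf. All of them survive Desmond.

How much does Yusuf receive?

Yusuf receives £224,000.

Una takes one-fifth of £840,000 = £168,000. The remaining £672,000 passes to the descendants.
The descendants' portion (£672,000) is divided into 3 shares of £224,000: Quinn, Faisal, and Yusuf each take £224,000.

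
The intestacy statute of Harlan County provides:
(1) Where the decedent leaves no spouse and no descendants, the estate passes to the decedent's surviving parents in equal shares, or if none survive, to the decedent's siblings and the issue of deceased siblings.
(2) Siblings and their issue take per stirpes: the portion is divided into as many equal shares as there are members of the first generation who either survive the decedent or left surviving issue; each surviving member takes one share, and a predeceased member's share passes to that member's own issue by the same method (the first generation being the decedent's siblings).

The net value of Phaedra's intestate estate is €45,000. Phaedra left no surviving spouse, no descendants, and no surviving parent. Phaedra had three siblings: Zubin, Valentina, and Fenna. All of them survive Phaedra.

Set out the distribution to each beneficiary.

The entire €45,000 passes to the siblings and their issue.
That amount (€45,000) is divided into 3 shares of €15,000: Zubin, Valentina, and Fenna each take €15,000.

Zubin: €15,000; Valentina: €15,000; Fenna: €15,000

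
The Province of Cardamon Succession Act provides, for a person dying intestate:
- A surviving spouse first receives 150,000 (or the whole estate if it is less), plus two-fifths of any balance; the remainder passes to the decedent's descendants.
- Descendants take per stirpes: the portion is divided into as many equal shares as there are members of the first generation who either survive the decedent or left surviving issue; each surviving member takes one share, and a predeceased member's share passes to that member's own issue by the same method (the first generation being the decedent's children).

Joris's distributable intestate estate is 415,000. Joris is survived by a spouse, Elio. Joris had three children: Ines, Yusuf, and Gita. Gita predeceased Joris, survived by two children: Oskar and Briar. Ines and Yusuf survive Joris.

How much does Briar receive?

Briar receives 26,500.

Elio first takes 150,000, leaving a balance of 265,000. Elio then takes two-fifths of the balance (106,000), for a total of 256,000. The remaining 159,000 passes to the descendants.
The descendants' portion (159,000) is divided into 3 shares of 53,000: Ines and Yusuf each take 53,000; Gita's 53,000 share passes to Gita's issue.
Gita's share (53,000) is divided into 2 shares of 26,500: Oskar and Briar each take 26,500.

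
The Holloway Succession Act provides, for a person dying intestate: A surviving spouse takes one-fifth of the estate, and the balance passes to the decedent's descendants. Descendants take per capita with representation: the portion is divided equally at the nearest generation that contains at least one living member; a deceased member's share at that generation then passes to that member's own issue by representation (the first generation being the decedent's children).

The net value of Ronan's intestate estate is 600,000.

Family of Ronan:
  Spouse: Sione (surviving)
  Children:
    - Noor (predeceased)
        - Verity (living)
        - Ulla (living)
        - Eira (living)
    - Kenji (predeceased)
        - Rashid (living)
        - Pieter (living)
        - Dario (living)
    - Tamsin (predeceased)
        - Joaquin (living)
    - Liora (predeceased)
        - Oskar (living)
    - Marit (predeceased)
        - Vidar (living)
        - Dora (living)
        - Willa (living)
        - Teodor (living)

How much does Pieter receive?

Pieter receives 40,000.

Sione takes one-fifth of 600,000 = 120,000. The remaining 480,000 passes to the descendants.
No child survives, so the initial division is made at the grandchildren's generation.
The descendants' portion (480,000) is divided into 12 shares of 40,000: Verity, Ulla, Eira, Rashid, Pieter, Dario, Joaquin, Oskar, Vidar, Dora, Willa, and Teodor each take 40,000.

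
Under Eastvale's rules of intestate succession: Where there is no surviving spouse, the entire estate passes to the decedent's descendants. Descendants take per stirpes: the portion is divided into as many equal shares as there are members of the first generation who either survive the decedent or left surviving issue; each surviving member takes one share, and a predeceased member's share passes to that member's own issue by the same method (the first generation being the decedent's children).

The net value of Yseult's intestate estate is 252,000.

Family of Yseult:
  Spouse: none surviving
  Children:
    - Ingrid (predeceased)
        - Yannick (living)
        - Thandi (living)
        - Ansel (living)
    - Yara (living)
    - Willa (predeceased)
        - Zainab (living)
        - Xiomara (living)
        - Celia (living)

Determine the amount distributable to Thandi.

The entire 252,000 passes to the descendants.
That amount (252,000) is divided into 3 shares of 84,000: Yara takes 84,000; Ingrid's 84,000 share passes to Ingrid's issue; Willa's 84,000 share passes to Willa's issue.
Ingrid's share (84,000) is divided into 3 shares of 28,000: Yannick, Thandi, and Ansel each take 28,000.
Willa's share (84,000) is divided into 3 shares of 28,000: Zainab, Xiomara, and Celia each take 28,000.

Thandi receives 28,000.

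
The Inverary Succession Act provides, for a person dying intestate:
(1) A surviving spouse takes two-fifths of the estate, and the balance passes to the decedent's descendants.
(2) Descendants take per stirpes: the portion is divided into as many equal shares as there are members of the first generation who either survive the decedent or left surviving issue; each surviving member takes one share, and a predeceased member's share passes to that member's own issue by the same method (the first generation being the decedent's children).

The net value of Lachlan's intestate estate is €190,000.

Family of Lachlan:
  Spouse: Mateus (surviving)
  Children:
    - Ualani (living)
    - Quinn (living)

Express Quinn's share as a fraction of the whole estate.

Mateus takes two-fifths of €190,000 = €76,000. The remaining €114,000 passes to the descendants.
The descendants' portion (€114,000) is divided into 2 shares of €57,000: Ualani and Quinn each take €57,000.

Quinn receives 3/10 of the estate.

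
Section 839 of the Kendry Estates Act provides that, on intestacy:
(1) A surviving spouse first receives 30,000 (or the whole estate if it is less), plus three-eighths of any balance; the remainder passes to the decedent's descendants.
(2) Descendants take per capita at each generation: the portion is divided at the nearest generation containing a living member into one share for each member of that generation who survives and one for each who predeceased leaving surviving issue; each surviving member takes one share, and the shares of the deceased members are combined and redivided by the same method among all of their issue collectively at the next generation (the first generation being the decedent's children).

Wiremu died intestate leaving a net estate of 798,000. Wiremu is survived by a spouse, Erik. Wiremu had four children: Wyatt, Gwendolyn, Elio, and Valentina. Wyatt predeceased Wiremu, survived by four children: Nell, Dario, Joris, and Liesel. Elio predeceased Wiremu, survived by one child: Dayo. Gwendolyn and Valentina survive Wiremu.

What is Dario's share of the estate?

Dario receives 48,000.

Erik first takes 30,000, leaving a balance of 768,000. Erik then takes three-eighths of the balance (288,000), for a total of 318,000. The remaining 480,000 passes to the descendants.
The descendants' portion (480,000) is divided at the children's generation into 4 shares of 120,000. Gwendolyn and Valentina each take 120,000. The 2 shares of the deceased (Wyatt and Elio) are combined into a pool of 240,000.
That pool (240,000) is divided at the grandchildren's generation equally among Nell, Dario, Joris, Liesel, and Dayo: 48,000 each.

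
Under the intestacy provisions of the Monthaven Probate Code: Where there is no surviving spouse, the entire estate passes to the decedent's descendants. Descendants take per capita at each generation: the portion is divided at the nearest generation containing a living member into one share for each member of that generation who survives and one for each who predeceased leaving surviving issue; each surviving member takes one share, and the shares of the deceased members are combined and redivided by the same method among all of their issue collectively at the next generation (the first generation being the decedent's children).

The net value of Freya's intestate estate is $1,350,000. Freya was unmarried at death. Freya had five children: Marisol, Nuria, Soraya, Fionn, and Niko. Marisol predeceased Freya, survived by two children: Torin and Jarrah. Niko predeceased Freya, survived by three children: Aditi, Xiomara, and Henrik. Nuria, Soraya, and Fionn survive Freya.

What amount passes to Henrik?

The entire $1,350,000 passes to the descendants.
That amount ($1,350,000) is divided at the children's generation into 5 shares of $270,000. Nuria, Soraya, and Fionn each take $270,000. The 2 shares of the deceased (Marisol and Niko) are combined into a pool of $540,000.
That pool ($540,000) is divided at the grandchildren's generation equally among Torin, Jarrah, Aditi, Xiomara, and Henrik: $108,000 each.

Henrik receives $108,000.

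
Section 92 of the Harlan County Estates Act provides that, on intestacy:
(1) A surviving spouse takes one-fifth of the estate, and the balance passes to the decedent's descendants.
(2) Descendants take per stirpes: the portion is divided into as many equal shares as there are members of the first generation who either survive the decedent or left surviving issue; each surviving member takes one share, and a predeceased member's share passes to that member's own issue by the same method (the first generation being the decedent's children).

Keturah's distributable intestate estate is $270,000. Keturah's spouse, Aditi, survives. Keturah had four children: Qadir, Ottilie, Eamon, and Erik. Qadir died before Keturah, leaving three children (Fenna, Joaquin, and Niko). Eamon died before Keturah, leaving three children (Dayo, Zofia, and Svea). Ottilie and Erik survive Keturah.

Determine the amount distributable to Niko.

Niko receives $18,000.

Aditi takes one-fifth of $270,000 = $54,000. The remaining $216,000 passes to the descendants.
The descendants' portion ($216,000) is divided into 4 shares of $54,000: Ottilie and Erik each take $54,000; Qadir's $54,000 share passes to Qadir's issue; Eamon's $54,000 share passes to Eamon's issue.
Qadir's share ($54,000) is divided into 3 shares of $18,000: Fenna, Joaquin, and Niko each take $18,000.
Eamon's share ($54,000) is divided into 3 shares of $18,000: Dayo, Zofia, and Svea each take $18,000.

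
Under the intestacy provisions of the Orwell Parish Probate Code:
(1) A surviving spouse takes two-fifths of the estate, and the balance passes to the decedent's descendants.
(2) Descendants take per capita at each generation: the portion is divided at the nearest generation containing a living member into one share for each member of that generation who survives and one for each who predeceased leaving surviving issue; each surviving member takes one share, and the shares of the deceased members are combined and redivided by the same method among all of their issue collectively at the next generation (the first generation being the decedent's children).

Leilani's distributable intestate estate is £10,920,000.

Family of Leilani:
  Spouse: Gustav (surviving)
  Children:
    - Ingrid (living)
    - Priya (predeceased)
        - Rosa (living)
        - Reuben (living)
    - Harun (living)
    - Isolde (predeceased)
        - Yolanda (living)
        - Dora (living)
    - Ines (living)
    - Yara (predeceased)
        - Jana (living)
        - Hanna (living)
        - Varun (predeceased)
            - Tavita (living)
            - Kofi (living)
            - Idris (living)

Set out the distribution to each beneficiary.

Gustav takes two-fifths of £10,920,000 = £4,368,000. The remaining £6,552,000 passes to the descendants.
The descendants' portion (£6,552,000) is divided at the children's generation into 6 shares of £1,092,000. Ingrid, Harun, and Ines each take £1,092,000. The 3 shares of the deceased (Priya, Isolde, and Yara) are combined into a pool of £3,276,000.
That pool (£3,276,000) is divided at the grandchildren's generation into 7 shares of £468,000. Rosa, Reuben, Yolanda, Dora, Jana, and Hanna each take £468,000. The remaining share for the deceased Varun (£468,000) is carried to the next generation.
That pool (£468,000) is divided at the great-grandchildren's generation equally among Tavita, Kofi, and Idris: £156,000 each.

Gustav: £4,368,000; Ingrid: £1,092,000; Rosa: £468,000; Reuben: £468,000; Harun: £1,092,000; Yolanda: £468,000; Dora: £468,000; Ines: £1,092,000; Jana: £468,000; Hanna: £468,000; Tavita: £156,000; Kofi: £156,000; Idris: £156,000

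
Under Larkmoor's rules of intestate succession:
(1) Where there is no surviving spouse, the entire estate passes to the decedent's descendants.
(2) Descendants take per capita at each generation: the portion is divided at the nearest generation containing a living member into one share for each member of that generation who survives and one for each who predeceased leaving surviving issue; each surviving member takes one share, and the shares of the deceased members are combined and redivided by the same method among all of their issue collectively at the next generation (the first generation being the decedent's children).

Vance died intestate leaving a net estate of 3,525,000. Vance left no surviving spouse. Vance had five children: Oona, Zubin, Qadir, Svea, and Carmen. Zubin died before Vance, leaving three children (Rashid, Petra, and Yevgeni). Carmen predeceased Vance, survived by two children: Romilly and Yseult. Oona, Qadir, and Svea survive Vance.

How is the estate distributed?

The entire 3,525,000 passes to the descendants.
That amount (3,525,000) is divided at the children's generation into 5 shares of 705,000. Oona, Qadir, and Svea each take 705,000. The 2 shares of the deceased (Zubin and Carmen) are combined into a pool of 1,410,000.
That pool (1,410,000) is divided at the grandchildren's generation equally among Rashid, Petra, Yevgeni, Romilly, and Yseult: 282,000 each.

Oona: 705,000; Rashid: 282,000; Petra: 282,000; Yevgeni: 282,000; Qadir: 705,000; Svea: 705,000; Romilly: 282,000; Yseult: 282,000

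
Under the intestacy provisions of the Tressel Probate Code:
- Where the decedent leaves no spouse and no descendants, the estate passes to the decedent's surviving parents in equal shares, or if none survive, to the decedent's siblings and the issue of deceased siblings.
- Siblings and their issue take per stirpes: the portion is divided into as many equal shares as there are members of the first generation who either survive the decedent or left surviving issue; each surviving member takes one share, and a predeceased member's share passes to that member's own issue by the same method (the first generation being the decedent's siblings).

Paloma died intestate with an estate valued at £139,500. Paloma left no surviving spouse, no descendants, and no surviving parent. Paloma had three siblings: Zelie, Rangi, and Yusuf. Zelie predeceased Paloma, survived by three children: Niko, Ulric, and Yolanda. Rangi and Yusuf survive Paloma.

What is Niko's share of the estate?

Niko receives £15,500.

The entire £139,500 passes to the siblings and their issue.
That amount (£139,500) is divided into 3 shares of £46,500: Rangi and Yusuf each take £46,500; Zelie's £46,500 share passes to Zelie's issue.
Zelie's share (£46,500) is divided into 3 shares of £15,500: Niko, Ulric, and Yolanda each take £15,500.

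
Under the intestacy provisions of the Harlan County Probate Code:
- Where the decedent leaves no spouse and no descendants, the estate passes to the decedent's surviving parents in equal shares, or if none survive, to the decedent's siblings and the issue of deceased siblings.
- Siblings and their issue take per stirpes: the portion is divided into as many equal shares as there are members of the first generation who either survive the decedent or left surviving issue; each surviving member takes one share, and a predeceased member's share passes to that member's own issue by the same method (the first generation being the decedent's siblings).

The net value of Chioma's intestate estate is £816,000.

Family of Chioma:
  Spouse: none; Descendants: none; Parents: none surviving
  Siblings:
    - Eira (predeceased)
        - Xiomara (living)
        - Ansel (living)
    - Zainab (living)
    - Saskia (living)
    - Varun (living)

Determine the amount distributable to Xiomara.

Xiomara receives £102,000.

The entire £816,000 passes to the siblings and their issue.
That amount (£816,000) is divided into 4 shares of £204,000: Zainab, Saskia, and Varun each take £204,000; Eira's £204,000 share passes to Eira's issue.
Eira's share (£204,000) is divided into 2 shares of £102,000: Xiomara and Ansel each take £102,000.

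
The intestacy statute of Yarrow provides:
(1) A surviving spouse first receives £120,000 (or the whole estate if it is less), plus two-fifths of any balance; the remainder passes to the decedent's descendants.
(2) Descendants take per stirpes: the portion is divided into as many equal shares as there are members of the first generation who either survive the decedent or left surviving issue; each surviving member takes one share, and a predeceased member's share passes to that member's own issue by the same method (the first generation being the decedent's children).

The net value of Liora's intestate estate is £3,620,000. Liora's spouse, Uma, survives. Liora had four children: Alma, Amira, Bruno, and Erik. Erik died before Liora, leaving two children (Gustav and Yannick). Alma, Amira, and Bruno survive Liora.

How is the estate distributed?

Uma first takes £120,000, leaving a balance of £3,500,000. Uma then takes two-fifths of the balance (£1,400,000), for a total of £1,520,000. The remaining £2,100,000 passes to the descendants.
The descendants' portion (£2,100,000) is divided into 4 shares of £525,000: Alma, Amira, and Bruno each take £525,000; Erik's £525,000 share passes to Erik's issue.
Erik's share (£525,000) is divided into 2 shares of £262,500: Gustav and Yannick each take £262,500.

Uma: £1,520,000; Alma: £525,000; Amira: £525,000; Bruno: £525,000; Gustav: £262,500; Yannick: £262,500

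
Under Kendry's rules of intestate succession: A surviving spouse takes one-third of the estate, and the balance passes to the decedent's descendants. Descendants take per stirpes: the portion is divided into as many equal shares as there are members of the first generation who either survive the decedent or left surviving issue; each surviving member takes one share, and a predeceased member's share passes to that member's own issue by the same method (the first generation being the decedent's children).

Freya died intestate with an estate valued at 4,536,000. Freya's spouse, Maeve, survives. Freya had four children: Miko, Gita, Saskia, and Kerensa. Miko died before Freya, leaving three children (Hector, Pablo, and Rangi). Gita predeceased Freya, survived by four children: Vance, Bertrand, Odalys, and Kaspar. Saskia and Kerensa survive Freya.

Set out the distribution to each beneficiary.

Maeve: 1,512,000; Hector: 252,000; Pablo: 252,000; Rangi: 252,000; Vance: 189,000; Bertrand: 189,000; Odalys: 189,000; Kaspar: 189,000; Saskia: 756,000; Kerensa: 756,000

Maeve takes one-third of 4,536,000 = 1,512,000. The remaining 3,024,000 passes to the descendants.
The descendants' portion (3,024,000) is divided into 4 shares of 756,000: Saskia and Kerensa each take 756,000; Miko's 756,000 share passes to Miko's issue; Gita's 756,000 share passes to Gita's issue.
Miko's share (756,000) is divided into 3 shares of 252,000: Hector, Pablo, and Rangi each take 252,000.
Gita's share (756,000) is divided into 4 shares of 189,000: Vance, Bertrand, Odalys, and Kaspar each take 189,000.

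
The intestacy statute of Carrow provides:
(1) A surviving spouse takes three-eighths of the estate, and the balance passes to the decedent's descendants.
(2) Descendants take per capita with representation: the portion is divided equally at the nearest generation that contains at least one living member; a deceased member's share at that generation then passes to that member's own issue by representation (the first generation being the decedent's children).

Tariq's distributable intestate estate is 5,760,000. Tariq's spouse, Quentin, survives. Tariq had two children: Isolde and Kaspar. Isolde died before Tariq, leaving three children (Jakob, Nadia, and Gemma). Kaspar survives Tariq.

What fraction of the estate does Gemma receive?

Gemma receives 5/48 of the estate.

Quentin takes three-eighths of 5,760,000 = 2,160,000. The remaining 3,600,000 passes to the descendants.
The descendants' portion (3,600,000) is divided into 2 shares of 1,800,000: Kaspar takes 1,800,000; Isolde's 1,800,000 share passes to Isolde's issue.
Isolde's share (1,800,000) is divided into 3 shares of 600,000: Jakob, Nadia, and Gemma each take 600,000.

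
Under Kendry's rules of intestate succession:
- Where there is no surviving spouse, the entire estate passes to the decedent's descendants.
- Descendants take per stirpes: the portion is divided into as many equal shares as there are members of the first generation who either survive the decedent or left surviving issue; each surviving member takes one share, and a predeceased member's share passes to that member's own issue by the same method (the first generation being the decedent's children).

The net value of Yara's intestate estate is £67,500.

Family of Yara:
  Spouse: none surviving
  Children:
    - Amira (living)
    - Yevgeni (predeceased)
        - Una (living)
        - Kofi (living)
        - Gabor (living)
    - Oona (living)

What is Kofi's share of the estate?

The entire £67,500 passes to the descendants.
That amount (£67,500) is divided into 3 shares of £22,500: Amira and Oona each take £22,500; Yevgeni's £22,500 share passes to Yevgeni's issue.
Yevgeni's share (£22,500) is divided into 3 shares of £7,500: Una, Kofi, and Gabor each take £7,500.

Kofi receives £7,500.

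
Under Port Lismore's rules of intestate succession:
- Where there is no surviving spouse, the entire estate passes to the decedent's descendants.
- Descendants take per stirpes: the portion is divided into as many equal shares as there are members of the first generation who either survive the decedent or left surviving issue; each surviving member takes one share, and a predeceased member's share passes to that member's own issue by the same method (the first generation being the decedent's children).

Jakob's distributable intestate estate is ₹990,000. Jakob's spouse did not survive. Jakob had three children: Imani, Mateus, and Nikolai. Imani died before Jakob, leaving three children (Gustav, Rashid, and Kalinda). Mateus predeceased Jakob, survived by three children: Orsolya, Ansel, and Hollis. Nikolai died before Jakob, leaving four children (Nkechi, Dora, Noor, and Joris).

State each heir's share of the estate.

Gustav: ₹110,000; Rashid: ₹110,000; Kalinda: ₹110,000; Orsolya: ₹110,000; Ansel: ₹110,000; Hollis: ₹110,000; Nkechi: ₹82,500; Dora: ₹82,500; Noor: ₹82,500; Joris: ₹82,500

The entire ₹990,000 passes to the descendants.
That amount (₹990,000) is divided into 3 shares of ₹330,000: Imani's ₹330,000 share passes to Imani's issue; Mateus's ₹330,000 share passes to Mateus's issue; Nikolai's ₹330,000 share passes to Nikolai's issue.
Imani's share (₹330,000) is divided into 3 shares of ₹110,000: Gustav, Rashid, and Kalinda each take ₹110,000.
Mateus's share (₹330,000) is divided into 3 shares of ₹110,000: Orsolya, Ansel, and Hollis each take ₹110,000.
Nikolai's share (₹330,000) is divided into 4 shares of ₹82,500: Nkechi, Dora, Noor, and Joris each take ₹82,500.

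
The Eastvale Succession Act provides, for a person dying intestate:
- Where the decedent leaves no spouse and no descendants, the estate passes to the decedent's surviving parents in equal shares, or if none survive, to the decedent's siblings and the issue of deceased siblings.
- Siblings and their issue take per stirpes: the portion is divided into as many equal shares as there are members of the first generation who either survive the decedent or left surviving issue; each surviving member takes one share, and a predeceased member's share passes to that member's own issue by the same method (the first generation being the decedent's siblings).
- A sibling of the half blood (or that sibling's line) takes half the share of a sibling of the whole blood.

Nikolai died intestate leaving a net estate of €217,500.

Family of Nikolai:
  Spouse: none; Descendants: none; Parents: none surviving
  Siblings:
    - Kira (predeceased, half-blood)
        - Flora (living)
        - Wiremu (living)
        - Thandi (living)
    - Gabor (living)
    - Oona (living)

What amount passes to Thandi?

Thandi receives €14,500.

The entire €217,500 passes to the siblings and their issue.
Counting each half-blood sibling's line as half a unit, there are 5/2 units in €217,500, so one unit is €87,000. Whole-blood lines (Gabor and Oona) take €87,000 each; half-blood lines (Kira) take €43,500 each.
Kira's share (€43,500) is divided into 3 shares of €14,500: Flora, Wiremu, and Thandi each take €14,500.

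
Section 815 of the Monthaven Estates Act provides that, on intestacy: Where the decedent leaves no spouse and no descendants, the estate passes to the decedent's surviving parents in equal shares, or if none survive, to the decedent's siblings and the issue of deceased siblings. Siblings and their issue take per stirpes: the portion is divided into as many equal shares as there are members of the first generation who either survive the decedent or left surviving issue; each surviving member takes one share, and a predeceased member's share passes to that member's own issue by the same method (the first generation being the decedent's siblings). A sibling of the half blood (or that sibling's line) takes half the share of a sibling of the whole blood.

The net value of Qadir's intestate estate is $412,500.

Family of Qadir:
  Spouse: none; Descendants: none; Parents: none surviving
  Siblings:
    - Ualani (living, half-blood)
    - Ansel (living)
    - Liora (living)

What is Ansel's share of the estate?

Ansel receives $165,000.

The entire $412,500 passes to the siblings and their issue.
Counting each half-blood sibling's line as half a unit, there are 5/2 units in $412,500, so one unit is $165,000. Whole-blood lines (Ansel and Liora) take $165,000 each; half-blood lines (Ualani) take $82,500 each.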